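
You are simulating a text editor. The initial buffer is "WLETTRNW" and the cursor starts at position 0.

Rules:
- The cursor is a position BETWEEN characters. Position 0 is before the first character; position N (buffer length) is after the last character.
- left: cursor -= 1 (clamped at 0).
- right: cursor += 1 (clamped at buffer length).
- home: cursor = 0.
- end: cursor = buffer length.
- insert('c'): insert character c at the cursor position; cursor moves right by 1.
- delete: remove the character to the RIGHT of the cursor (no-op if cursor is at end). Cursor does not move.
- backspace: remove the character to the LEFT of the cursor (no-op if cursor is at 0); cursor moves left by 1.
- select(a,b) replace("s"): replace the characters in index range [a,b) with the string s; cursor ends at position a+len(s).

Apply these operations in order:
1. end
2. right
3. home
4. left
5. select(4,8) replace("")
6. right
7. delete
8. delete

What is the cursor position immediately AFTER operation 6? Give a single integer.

After op 1 (end): buf='WLETTRNW' cursor=8
After op 2 (right): buf='WLETTRNW' cursor=8
After op 3 (home): buf='WLETTRNW' cursor=0
After op 4 (left): buf='WLETTRNW' cursor=0
After op 5 (select(4,8) replace("")): buf='WLET' cursor=4
After op 6 (right): buf='WLET' cursor=4

Answer: 4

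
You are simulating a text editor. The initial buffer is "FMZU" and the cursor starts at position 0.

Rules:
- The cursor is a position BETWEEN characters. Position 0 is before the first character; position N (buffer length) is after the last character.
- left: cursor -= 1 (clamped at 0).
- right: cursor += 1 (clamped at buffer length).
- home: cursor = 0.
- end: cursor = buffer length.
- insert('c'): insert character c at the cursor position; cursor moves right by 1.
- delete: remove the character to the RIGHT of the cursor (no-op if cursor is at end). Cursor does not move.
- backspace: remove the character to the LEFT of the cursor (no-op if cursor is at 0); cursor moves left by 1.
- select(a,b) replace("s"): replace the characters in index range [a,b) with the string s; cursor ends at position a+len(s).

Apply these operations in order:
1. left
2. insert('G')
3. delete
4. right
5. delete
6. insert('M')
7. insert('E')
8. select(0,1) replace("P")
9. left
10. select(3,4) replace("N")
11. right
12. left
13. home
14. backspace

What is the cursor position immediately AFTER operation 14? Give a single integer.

Answer: 0

Derivation:
After op 1 (left): buf='FMZU' cursor=0
After op 2 (insert('G')): buf='GFMZU' cursor=1
After op 3 (delete): buf='GMZU' cursor=1
After op 4 (right): buf='GMZU' cursor=2
After op 5 (delete): buf='GMU' cursor=2
After op 6 (insert('M')): buf='GMMU' cursor=3
After op 7 (insert('E')): buf='GMMEU' cursor=4
After op 8 (select(0,1) replace("P")): buf='PMMEU' cursor=1
After op 9 (left): buf='PMMEU' cursor=0
After op 10 (select(3,4) replace("N")): buf='PMMNU' cursor=4
After op 11 (right): buf='PMMNU' cursor=5
After op 12 (left): buf='PMMNU' cursor=4
After op 13 (home): buf='PMMNU' cursor=0
After op 14 (backspace): buf='PMMNU' cursor=0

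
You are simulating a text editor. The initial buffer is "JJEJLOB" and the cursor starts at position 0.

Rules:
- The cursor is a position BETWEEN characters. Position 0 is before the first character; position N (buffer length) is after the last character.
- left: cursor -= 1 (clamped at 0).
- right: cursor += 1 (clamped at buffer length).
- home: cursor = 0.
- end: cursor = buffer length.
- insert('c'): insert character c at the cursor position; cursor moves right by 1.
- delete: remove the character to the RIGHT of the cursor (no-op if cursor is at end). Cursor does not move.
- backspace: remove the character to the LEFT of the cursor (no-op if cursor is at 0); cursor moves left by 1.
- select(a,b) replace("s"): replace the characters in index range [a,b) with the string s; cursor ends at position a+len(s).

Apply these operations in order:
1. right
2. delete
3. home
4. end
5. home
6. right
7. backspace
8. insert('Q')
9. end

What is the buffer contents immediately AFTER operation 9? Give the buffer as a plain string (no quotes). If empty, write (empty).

Answer: QEJLOB

Derivation:
After op 1 (right): buf='JJEJLOB' cursor=1
After op 2 (delete): buf='JEJLOB' cursor=1
After op 3 (home): buf='JEJLOB' cursor=0
After op 4 (end): buf='JEJLOB' cursor=6
After op 5 (home): buf='JEJLOB' cursor=0
After op 6 (right): buf='JEJLOB' cursor=1
After op 7 (backspace): buf='EJLOB' cursor=0
After op 8 (insert('Q')): buf='QEJLOB' cursor=1
After op 9 (end): buf='QEJLOB' cursor=6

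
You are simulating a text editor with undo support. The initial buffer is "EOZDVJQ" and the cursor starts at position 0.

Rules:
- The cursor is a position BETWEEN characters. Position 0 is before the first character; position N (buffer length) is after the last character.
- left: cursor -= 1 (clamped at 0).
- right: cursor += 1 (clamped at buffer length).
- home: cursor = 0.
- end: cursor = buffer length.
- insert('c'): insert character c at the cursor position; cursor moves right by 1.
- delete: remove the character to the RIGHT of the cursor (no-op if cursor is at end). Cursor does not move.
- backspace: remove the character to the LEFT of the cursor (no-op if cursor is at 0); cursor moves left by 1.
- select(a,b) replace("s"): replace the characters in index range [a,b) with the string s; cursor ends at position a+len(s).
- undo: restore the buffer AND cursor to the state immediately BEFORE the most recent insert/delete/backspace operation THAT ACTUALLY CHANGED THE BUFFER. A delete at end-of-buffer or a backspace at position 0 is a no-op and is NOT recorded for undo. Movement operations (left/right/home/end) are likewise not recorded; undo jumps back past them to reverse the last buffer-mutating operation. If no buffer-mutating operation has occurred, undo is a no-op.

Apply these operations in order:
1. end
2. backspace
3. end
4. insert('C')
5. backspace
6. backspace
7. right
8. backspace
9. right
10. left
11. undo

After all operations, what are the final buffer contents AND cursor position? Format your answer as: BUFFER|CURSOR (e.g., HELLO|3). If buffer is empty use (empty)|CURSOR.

After op 1 (end): buf='EOZDVJQ' cursor=7
After op 2 (backspace): buf='EOZDVJ' cursor=6
After op 3 (end): buf='EOZDVJ' cursor=6
After op 4 (insert('C')): buf='EOZDVJC' cursor=7
After op 5 (backspace): buf='EOZDVJ' cursor=6
After op 6 (backspace): buf='EOZDV' cursor=5
After op 7 (right): buf='EOZDV' cursor=5
After op 8 (backspace): buf='EOZD' cursor=4
After op 9 (right): buf='EOZD' cursor=4
After op 10 (left): buf='EOZD' cursor=3
After op 11 (undo): buf='EOZDV' cursor=5

Answer: EOZDV|5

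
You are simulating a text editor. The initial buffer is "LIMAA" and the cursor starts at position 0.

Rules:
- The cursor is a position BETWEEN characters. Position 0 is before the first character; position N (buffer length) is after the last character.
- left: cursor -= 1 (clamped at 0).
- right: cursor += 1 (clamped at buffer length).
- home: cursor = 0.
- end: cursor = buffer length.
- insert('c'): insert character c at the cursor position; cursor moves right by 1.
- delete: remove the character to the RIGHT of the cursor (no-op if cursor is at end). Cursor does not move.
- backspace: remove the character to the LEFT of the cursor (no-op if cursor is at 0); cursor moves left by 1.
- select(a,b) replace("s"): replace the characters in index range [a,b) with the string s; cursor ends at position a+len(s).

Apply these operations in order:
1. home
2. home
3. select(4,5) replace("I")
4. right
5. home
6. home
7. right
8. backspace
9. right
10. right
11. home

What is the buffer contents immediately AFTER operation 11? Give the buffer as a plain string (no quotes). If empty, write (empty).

Answer: IMAI

Derivation:
After op 1 (home): buf='LIMAA' cursor=0
After op 2 (home): buf='LIMAA' cursor=0
After op 3 (select(4,5) replace("I")): buf='LIMAI' cursor=5
After op 4 (right): buf='LIMAI' cursor=5
After op 5 (home): buf='LIMAI' cursor=0
After op 6 (home): buf='LIMAI' cursor=0
After op 7 (right): buf='LIMAI' cursor=1
After op 8 (backspace): buf='IMAI' cursor=0
After op 9 (right): buf='IMAI' cursor=1
After op 10 (right): buf='IMAI' cursor=2
After op 11 (home): buf='IMAI' cursor=0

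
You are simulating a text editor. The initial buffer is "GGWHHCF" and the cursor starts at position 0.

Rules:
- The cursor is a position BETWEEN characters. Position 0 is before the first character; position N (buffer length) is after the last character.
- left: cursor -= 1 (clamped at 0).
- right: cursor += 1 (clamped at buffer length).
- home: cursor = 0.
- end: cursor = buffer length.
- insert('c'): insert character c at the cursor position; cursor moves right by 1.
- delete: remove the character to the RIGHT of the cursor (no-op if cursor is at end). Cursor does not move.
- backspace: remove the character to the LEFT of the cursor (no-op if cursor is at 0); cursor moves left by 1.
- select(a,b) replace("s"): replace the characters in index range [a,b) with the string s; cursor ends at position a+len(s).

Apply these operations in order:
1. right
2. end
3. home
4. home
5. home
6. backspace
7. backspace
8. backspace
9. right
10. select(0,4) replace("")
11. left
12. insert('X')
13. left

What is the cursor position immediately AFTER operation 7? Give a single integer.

Answer: 0

Derivation:
After op 1 (right): buf='GGWHHCF' cursor=1
After op 2 (end): buf='GGWHHCF' cursor=7
After op 3 (home): buf='GGWHHCF' cursor=0
After op 4 (home): buf='GGWHHCF' cursor=0
After op 5 (home): buf='GGWHHCF' cursor=0
After op 6 (backspace): buf='GGWHHCF' cursor=0
After op 7 (backspace): buf='GGWHHCF' cursor=0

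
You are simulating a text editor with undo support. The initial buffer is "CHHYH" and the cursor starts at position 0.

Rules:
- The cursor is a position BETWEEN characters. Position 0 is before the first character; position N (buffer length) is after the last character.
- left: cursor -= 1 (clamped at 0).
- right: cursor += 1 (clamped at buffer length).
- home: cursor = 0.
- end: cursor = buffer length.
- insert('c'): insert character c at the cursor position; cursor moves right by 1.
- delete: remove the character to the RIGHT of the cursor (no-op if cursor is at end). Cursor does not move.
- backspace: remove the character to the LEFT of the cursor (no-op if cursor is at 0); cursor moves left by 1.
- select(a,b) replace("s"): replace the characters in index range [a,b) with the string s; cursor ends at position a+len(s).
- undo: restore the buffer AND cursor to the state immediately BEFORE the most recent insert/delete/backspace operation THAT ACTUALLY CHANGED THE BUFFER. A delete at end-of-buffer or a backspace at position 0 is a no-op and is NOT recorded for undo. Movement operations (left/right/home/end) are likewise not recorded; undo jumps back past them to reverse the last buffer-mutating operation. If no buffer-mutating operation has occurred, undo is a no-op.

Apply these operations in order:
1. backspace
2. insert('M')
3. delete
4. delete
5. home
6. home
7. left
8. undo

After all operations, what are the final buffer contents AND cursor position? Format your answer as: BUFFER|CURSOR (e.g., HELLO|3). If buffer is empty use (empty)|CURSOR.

Answer: MHHYH|1

Derivation:
After op 1 (backspace): buf='CHHYH' cursor=0
After op 2 (insert('M')): buf='MCHHYH' cursor=1
After op 3 (delete): buf='MHHYH' cursor=1
After op 4 (delete): buf='MHYH' cursor=1
After op 5 (home): buf='MHYH' cursor=0
After op 6 (home): buf='MHYH' cursor=0
After op 7 (left): buf='MHYH' cursor=0
After op 8 (undo): buf='MHHYH' cursor=1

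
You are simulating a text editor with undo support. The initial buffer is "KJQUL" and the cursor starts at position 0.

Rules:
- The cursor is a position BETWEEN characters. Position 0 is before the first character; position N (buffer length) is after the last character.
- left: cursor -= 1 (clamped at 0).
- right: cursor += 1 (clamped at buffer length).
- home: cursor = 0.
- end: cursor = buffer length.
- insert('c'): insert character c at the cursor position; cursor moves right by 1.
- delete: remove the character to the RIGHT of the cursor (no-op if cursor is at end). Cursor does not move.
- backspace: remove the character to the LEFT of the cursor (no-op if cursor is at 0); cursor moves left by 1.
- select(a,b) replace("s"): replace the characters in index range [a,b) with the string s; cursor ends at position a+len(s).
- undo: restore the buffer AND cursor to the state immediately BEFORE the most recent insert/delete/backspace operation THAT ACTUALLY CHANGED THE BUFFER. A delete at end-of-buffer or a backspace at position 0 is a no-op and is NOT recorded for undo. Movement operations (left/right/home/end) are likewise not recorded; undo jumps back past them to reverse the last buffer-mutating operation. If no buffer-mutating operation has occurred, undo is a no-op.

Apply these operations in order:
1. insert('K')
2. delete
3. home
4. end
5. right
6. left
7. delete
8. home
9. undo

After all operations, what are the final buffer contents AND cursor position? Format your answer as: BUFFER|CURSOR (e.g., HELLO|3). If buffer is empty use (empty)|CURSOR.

Answer: KJQUL|4

Derivation:
After op 1 (insert('K')): buf='KKJQUL' cursor=1
After op 2 (delete): buf='KJQUL' cursor=1
After op 3 (home): buf='KJQUL' cursor=0
After op 4 (end): buf='KJQUL' cursor=5
After op 5 (right): buf='KJQUL' cursor=5
After op 6 (left): buf='KJQUL' cursor=4
After op 7 (delete): buf='KJQU' cursor=4
After op 8 (home): buf='KJQU' cursor=0
After op 9 (undo): buf='KJQUL' cursor=4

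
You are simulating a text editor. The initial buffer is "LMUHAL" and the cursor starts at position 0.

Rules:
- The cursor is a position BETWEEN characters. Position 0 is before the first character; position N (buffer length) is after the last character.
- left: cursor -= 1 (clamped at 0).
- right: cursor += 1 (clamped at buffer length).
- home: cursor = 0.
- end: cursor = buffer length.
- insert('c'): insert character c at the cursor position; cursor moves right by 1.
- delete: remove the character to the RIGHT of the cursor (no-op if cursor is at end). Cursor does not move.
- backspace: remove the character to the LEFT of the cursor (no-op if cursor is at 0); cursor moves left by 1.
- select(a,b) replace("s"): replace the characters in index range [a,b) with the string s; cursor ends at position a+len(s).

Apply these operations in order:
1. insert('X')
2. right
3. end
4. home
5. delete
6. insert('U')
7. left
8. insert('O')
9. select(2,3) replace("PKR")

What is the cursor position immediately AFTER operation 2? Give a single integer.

Answer: 2

Derivation:
After op 1 (insert('X')): buf='XLMUHAL' cursor=1
After op 2 (right): buf='XLMUHAL' cursor=2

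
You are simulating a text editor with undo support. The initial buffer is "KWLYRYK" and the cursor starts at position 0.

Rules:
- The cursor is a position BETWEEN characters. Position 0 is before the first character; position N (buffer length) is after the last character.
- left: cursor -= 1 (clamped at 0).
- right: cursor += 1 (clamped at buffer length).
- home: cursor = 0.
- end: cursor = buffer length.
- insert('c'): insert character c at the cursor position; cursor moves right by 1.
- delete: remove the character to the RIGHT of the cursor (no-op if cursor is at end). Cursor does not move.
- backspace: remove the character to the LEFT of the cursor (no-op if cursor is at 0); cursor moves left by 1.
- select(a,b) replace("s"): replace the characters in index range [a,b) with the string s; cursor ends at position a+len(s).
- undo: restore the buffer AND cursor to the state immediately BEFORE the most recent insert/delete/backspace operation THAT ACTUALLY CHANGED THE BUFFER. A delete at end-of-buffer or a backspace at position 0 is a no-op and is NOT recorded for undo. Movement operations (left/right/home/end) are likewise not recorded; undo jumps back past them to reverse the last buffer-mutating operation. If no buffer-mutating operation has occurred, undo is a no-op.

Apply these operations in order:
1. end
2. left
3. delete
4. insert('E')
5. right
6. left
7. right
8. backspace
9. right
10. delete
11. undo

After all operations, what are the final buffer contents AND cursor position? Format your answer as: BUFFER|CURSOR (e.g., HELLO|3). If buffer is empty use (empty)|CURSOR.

After op 1 (end): buf='KWLYRYK' cursor=7
After op 2 (left): buf='KWLYRYK' cursor=6
After op 3 (delete): buf='KWLYRY' cursor=6
After op 4 (insert('E')): buf='KWLYRYE' cursor=7
After op 5 (right): buf='KWLYRYE' cursor=7
After op 6 (left): buf='KWLYRYE' cursor=6
After op 7 (right): buf='KWLYRYE' cursor=7
After op 8 (backspace): buf='KWLYRY' cursor=6
After op 9 (right): buf='KWLYRY' cursor=6
After op 10 (delete): buf='KWLYRY' cursor=6
After op 11 (undo): buf='KWLYRYE' cursor=7

Answer: KWLYRYE|7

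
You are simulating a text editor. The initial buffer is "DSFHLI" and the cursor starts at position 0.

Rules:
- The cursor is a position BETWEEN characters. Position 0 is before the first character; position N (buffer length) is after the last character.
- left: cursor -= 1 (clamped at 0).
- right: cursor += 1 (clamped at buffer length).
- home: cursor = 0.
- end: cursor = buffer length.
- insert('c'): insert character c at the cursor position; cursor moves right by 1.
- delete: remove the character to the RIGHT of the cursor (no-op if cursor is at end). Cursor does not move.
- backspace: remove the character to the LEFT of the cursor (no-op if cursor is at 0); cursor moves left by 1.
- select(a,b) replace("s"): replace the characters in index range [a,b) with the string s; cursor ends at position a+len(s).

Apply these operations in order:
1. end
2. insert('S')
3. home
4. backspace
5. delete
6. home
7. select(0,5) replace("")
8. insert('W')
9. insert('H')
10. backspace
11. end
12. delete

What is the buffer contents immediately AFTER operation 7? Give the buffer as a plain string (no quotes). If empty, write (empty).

Answer: S

Derivation:
After op 1 (end): buf='DSFHLI' cursor=6
After op 2 (insert('S')): buf='DSFHLIS' cursor=7
After op 3 (home): buf='DSFHLIS' cursor=0
After op 4 (backspace): buf='DSFHLIS' cursor=0
After op 5 (delete): buf='SFHLIS' cursor=0
After op 6 (home): buf='SFHLIS' cursor=0
After op 7 (select(0,5) replace("")): buf='S' cursor=0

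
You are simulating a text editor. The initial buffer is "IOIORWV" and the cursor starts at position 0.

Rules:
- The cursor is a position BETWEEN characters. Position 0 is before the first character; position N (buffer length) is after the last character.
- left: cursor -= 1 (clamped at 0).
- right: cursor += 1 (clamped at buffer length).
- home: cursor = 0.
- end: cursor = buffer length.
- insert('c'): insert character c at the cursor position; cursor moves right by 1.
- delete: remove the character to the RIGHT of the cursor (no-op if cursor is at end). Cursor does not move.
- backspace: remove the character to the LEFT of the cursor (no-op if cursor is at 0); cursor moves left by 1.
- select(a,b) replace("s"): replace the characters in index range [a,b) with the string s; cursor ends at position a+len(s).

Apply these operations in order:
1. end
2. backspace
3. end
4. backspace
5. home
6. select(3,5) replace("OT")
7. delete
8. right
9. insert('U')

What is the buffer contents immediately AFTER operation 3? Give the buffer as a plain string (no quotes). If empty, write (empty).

After op 1 (end): buf='IOIORWV' cursor=7
After op 2 (backspace): buf='IOIORW' cursor=6
After op 3 (end): buf='IOIORW' cursor=6

Answer: IOIORW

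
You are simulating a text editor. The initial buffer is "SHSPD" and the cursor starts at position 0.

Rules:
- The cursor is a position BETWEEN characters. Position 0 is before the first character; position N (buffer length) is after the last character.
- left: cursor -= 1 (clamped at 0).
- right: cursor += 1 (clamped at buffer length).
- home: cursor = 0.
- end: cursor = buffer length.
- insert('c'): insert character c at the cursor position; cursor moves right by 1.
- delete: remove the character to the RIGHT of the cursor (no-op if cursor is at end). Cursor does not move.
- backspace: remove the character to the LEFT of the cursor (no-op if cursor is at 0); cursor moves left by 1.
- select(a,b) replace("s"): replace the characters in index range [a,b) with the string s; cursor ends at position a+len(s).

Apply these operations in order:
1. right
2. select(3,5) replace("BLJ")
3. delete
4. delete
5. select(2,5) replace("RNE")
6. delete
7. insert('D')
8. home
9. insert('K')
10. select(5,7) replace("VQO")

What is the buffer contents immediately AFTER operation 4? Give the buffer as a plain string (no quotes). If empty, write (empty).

Answer: SHSBLJ

Derivation:
After op 1 (right): buf='SHSPD' cursor=1
After op 2 (select(3,5) replace("BLJ")): buf='SHSBLJ' cursor=6
After op 3 (delete): buf='SHSBLJ' cursor=6
After op 4 (delete): buf='SHSBLJ' cursor=6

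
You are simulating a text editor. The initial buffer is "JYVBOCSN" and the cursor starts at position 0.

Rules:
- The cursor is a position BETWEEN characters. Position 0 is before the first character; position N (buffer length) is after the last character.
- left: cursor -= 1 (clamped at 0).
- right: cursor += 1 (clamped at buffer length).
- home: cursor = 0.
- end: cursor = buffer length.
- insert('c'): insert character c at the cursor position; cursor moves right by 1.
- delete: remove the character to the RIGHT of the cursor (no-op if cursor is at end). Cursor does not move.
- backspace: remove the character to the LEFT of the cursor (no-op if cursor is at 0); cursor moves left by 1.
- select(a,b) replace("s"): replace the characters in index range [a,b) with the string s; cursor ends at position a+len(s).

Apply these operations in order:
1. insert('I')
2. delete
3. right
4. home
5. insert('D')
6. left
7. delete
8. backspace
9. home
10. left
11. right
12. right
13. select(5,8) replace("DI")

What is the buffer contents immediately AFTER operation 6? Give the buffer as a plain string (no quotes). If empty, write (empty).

After op 1 (insert('I')): buf='IJYVBOCSN' cursor=1
After op 2 (delete): buf='IYVBOCSN' cursor=1
After op 3 (right): buf='IYVBOCSN' cursor=2
After op 4 (home): buf='IYVBOCSN' cursor=0
After op 5 (insert('D')): buf='DIYVBOCSN' cursor=1
After op 6 (left): buf='DIYVBOCSN' cursor=0

Answer: DIYVBOCSN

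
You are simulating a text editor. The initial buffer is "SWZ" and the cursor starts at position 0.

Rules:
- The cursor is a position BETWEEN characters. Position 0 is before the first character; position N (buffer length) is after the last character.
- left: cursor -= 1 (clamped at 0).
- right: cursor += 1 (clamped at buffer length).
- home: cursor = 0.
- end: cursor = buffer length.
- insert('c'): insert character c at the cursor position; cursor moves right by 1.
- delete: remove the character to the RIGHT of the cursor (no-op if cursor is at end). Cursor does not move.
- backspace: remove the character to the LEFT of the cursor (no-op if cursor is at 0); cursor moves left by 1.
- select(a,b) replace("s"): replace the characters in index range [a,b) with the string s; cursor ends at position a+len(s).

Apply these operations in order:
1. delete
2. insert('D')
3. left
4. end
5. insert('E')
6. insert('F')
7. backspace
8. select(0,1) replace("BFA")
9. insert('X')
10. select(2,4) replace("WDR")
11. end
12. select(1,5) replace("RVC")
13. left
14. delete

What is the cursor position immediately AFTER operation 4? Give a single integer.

After op 1 (delete): buf='WZ' cursor=0
After op 2 (insert('D')): buf='DWZ' cursor=1
After op 3 (left): buf='DWZ' cursor=0
After op 4 (end): buf='DWZ' cursor=3

Answer: 3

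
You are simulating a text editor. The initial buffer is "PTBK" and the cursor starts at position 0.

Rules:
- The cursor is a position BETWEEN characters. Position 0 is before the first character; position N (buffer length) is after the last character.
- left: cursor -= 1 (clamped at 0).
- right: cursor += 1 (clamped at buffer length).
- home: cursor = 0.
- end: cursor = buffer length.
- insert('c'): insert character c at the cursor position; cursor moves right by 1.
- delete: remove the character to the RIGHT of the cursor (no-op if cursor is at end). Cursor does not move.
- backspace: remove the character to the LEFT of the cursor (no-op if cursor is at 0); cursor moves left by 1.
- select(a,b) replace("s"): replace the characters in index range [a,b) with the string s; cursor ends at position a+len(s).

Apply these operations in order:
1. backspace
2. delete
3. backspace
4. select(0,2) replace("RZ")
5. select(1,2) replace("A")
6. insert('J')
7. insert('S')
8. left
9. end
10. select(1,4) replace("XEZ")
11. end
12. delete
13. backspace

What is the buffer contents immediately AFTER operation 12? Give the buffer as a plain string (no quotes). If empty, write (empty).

Answer: RXEZK

Derivation:
After op 1 (backspace): buf='PTBK' cursor=0
After op 2 (delete): buf='TBK' cursor=0
After op 3 (backspace): buf='TBK' cursor=0
After op 4 (select(0,2) replace("RZ")): buf='RZK' cursor=2
After op 5 (select(1,2) replace("A")): buf='RAK' cursor=2
After op 6 (insert('J')): buf='RAJK' cursor=3
After op 7 (insert('S')): buf='RAJSK' cursor=4
After op 8 (left): buf='RAJSK' cursor=3
After op 9 (end): buf='RAJSK' cursor=5
After op 10 (select(1,4) replace("XEZ")): buf='RXEZK' cursor=4
After op 11 (end): buf='RXEZK' cursor=5
After op 12 (delete): buf='RXEZK' cursor=5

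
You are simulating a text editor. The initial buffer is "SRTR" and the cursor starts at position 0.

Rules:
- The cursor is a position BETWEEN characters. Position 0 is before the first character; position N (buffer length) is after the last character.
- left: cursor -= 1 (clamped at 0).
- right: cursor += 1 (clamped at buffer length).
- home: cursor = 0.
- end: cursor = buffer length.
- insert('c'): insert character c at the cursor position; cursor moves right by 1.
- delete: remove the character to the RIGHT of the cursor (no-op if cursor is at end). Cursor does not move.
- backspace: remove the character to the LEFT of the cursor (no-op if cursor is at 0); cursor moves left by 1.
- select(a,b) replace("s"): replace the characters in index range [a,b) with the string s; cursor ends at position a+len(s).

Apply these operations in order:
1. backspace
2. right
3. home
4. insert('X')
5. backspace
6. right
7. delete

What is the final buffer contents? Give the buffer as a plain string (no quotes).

After op 1 (backspace): buf='SRTR' cursor=0
After op 2 (right): buf='SRTR' cursor=1
After op 3 (home): buf='SRTR' cursor=0
After op 4 (insert('X')): buf='XSRTR' cursor=1
After op 5 (backspace): buf='SRTR' cursor=0
After op 6 (right): buf='SRTR' cursor=1
After op 7 (delete): buf='STR' cursor=1

Answer: STR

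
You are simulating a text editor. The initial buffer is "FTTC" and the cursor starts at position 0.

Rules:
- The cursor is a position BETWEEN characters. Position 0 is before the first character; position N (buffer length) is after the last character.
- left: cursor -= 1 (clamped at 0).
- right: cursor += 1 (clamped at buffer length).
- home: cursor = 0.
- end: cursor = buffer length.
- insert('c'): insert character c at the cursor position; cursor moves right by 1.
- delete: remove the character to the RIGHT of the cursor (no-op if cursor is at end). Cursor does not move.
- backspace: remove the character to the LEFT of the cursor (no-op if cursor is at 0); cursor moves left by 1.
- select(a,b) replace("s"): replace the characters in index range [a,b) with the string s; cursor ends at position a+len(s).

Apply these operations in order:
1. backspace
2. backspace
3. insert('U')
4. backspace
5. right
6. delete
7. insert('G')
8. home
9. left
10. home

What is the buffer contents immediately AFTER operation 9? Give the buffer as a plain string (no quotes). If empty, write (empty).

Answer: FGTC

Derivation:
After op 1 (backspace): buf='FTTC' cursor=0
After op 2 (backspace): buf='FTTC' cursor=0
After op 3 (insert('U')): buf='UFTTC' cursor=1
After op 4 (backspace): buf='FTTC' cursor=0
After op 5 (right): buf='FTTC' cursor=1
After op 6 (delete): buf='FTC' cursor=1
After op 7 (insert('G')): buf='FGTC' cursor=2
After op 8 (home): buf='FGTC' cursor=0
After op 9 (left): buf='FGTC' cursor=0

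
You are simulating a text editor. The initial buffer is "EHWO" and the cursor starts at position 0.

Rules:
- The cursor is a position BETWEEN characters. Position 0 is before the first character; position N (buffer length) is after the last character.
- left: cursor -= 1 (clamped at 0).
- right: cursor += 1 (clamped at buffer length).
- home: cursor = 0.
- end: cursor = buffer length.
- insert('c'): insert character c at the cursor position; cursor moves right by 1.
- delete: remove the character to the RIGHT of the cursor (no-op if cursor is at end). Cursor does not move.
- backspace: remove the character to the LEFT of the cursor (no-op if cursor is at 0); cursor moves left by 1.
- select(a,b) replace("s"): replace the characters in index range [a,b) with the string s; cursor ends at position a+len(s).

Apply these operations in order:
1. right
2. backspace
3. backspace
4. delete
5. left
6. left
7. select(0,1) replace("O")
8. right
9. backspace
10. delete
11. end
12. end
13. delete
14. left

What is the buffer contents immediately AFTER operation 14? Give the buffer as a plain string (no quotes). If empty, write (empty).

Answer: O

Derivation:
After op 1 (right): buf='EHWO' cursor=1
After op 2 (backspace): buf='HWO' cursor=0
After op 3 (backspace): buf='HWO' cursor=0
After op 4 (delete): buf='WO' cursor=0
After op 5 (left): buf='WO' cursor=0
After op 6 (left): buf='WO' cursor=0
After op 7 (select(0,1) replace("O")): buf='OO' cursor=1
After op 8 (right): buf='OO' cursor=2
After op 9 (backspace): buf='O' cursor=1
After op 10 (delete): buf='O' cursor=1
After op 11 (end): buf='O' cursor=1
After op 12 (end): buf='O' cursor=1
After op 13 (delete): buf='O' cursor=1
After op 14 (left): buf='O' cursor=0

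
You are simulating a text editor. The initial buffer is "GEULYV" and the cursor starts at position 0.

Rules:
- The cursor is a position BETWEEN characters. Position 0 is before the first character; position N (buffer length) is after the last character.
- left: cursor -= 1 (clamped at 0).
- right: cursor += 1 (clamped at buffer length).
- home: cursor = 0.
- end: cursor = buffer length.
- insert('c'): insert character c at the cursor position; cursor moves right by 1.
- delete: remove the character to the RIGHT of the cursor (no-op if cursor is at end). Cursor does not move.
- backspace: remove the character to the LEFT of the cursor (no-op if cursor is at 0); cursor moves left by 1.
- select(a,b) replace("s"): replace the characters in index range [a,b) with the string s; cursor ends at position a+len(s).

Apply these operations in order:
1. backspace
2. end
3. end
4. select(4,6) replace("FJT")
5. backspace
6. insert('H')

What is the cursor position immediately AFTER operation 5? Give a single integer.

After op 1 (backspace): buf='GEULYV' cursor=0
After op 2 (end): buf='GEULYV' cursor=6
After op 3 (end): buf='GEULYV' cursor=6
After op 4 (select(4,6) replace("FJT")): buf='GEULFJT' cursor=7
After op 5 (backspace): buf='GEULFJ' cursor=6

Answer: 6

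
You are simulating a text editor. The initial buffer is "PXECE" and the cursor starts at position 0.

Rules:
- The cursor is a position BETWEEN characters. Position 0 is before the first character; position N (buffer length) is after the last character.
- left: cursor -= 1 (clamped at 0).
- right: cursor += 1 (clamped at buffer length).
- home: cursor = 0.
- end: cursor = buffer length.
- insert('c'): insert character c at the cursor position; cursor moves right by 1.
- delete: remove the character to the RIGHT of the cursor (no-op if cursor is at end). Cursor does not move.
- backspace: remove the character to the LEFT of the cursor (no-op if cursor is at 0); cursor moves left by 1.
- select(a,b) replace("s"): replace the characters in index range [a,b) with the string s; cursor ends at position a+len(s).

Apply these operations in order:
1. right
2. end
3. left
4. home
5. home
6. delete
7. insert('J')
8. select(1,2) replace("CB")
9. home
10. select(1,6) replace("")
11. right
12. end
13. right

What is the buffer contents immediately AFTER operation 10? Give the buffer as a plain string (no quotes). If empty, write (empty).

Answer: J

Derivation:
After op 1 (right): buf='PXECE' cursor=1
After op 2 (end): buf='PXECE' cursor=5
After op 3 (left): buf='PXECE' cursor=4
After op 4 (home): buf='PXECE' cursor=0
After op 5 (home): buf='PXECE' cursor=0
After op 6 (delete): buf='XECE' cursor=0
After op 7 (insert('J')): buf='JXECE' cursor=1
After op 8 (select(1,2) replace("CB")): buf='JCBECE' cursor=3
After op 9 (home): buf='JCBECE' cursor=0
After op 10 (select(1,6) replace("")): buf='J' cursor=1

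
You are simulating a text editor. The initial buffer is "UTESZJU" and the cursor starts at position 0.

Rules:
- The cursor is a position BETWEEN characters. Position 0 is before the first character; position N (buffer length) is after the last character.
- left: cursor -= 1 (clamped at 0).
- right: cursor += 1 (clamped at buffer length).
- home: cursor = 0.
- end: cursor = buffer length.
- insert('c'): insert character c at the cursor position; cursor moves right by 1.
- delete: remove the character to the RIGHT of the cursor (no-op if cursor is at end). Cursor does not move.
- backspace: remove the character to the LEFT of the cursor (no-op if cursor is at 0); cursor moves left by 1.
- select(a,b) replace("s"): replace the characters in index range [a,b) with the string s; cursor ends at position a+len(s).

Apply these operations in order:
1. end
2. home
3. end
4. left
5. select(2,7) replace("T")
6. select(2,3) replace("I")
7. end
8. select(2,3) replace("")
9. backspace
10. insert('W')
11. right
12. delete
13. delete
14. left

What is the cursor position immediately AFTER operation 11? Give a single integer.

Answer: 2

Derivation:
After op 1 (end): buf='UTESZJU' cursor=7
After op 2 (home): buf='UTESZJU' cursor=0
After op 3 (end): buf='UTESZJU' cursor=7
After op 4 (left): buf='UTESZJU' cursor=6
After op 5 (select(2,7) replace("T")): buf='UTT' cursor=3
After op 6 (select(2,3) replace("I")): buf='UTI' cursor=3
After op 7 (end): buf='UTI' cursor=3
After op 8 (select(2,3) replace("")): buf='UT' cursor=2
After op 9 (backspace): buf='U' cursor=1
After op 10 (insert('W')): buf='UW' cursor=2
After op 11 (right): buf='UW' cursor=2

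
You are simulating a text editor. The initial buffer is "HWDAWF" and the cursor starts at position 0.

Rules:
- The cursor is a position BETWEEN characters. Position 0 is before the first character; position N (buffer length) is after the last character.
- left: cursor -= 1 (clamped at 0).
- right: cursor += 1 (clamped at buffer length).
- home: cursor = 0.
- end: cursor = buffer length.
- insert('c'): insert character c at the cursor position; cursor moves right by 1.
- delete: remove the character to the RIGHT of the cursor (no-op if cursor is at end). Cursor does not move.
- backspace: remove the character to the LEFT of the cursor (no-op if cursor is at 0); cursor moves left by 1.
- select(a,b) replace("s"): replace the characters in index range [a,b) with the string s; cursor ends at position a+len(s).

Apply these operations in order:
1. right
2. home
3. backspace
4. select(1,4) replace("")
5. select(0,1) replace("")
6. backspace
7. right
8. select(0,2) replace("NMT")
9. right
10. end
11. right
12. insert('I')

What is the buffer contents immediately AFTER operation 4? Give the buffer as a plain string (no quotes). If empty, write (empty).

After op 1 (right): buf='HWDAWF' cursor=1
After op 2 (home): buf='HWDAWF' cursor=0
After op 3 (backspace): buf='HWDAWF' cursor=0
After op 4 (select(1,4) replace("")): buf='HWF' cursor=1

Answer: HWF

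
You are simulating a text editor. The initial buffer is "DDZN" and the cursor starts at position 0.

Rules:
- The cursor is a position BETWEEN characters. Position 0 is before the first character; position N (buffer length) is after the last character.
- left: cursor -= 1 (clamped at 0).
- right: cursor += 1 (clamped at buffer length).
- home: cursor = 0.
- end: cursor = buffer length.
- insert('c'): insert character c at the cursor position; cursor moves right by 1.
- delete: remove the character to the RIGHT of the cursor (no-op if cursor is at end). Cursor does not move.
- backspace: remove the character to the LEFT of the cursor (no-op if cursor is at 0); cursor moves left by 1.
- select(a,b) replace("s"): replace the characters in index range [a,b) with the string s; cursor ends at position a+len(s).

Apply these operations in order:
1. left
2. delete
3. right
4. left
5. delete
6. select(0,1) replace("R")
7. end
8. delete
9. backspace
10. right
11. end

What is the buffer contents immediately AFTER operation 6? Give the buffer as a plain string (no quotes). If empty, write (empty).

After op 1 (left): buf='DDZN' cursor=0
After op 2 (delete): buf='DZN' cursor=0
After op 3 (right): buf='DZN' cursor=1
After op 4 (left): buf='DZN' cursor=0
After op 5 (delete): buf='ZN' cursor=0
After op 6 (select(0,1) replace("R")): buf='RN' cursor=1

Answer: RN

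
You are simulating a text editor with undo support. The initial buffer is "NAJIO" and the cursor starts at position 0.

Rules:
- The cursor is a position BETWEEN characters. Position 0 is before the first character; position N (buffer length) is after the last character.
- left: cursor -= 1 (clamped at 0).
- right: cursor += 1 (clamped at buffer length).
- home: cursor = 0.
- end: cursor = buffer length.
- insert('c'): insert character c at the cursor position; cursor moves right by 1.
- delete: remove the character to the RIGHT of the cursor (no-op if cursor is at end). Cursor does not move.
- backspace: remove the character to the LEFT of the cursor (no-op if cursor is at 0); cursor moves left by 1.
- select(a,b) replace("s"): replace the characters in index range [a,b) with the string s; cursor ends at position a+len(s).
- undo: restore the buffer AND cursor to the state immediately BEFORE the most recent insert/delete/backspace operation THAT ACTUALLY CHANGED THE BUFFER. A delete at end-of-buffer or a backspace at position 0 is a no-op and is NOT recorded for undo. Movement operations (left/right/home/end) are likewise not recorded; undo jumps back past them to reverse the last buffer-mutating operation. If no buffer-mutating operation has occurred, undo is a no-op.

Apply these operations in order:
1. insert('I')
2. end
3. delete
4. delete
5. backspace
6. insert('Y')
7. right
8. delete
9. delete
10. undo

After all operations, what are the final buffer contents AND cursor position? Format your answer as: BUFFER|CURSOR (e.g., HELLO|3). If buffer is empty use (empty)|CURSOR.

After op 1 (insert('I')): buf='INAJIO' cursor=1
After op 2 (end): buf='INAJIO' cursor=6
After op 3 (delete): buf='INAJIO' cursor=6
After op 4 (delete): buf='INAJIO' cursor=6
After op 5 (backspace): buf='INAJI' cursor=5
After op 6 (insert('Y')): buf='INAJIY' cursor=6
After op 7 (right): buf='INAJIY' cursor=6
After op 8 (delete): buf='INAJIY' cursor=6
After op 9 (delete): buf='INAJIY' cursor=6
After op 10 (undo): buf='INAJI' cursor=5

Answer: INAJI|5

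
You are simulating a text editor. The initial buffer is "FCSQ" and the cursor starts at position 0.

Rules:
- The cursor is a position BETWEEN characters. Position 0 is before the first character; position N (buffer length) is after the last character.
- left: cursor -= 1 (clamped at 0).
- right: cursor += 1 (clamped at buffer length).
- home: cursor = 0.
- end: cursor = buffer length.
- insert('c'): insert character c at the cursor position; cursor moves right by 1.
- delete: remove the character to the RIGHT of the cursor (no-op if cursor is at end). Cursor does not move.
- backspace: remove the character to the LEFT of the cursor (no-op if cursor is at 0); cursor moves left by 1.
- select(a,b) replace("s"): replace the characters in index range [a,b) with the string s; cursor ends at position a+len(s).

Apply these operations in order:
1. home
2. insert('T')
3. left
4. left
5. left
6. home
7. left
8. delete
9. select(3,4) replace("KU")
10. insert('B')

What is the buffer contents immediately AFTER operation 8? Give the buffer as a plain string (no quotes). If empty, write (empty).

After op 1 (home): buf='FCSQ' cursor=0
After op 2 (insert('T')): buf='TFCSQ' cursor=1
After op 3 (left): buf='TFCSQ' cursor=0
After op 4 (left): buf='TFCSQ' cursor=0
After op 5 (left): buf='TFCSQ' cursor=0
After op 6 (home): buf='TFCSQ' cursor=0
After op 7 (left): buf='TFCSQ' cursor=0
After op 8 (delete): buf='FCSQ' cursor=0

Answer: FCSQ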